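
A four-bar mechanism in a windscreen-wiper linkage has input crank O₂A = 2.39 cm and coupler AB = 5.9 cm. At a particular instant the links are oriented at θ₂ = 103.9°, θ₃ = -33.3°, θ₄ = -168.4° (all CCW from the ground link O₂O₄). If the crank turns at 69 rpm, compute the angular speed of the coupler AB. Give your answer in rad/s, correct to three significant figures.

4.14

ω₂ = 7.226 rad/s (from 69 rpm).
Differentiating the loop-closure r₂e^{iθ₂}+r₃e^{iθ₃}=r₁+r₄e^{iθ₄} gives r₂ω₂e^{iθ₂}+r₃ω₃e^{iθ₃}=r₄ω₄e^{iθ₄}.
Eliminating the other unknown: ω₃ = r₂ω₂ sin(θ₄−θ₂) / [r₃ sin(θ₃−θ₄)].
Numerator sine = +0.99919; denominator sine = +0.70587.
Result = 0.0239·7.226·(+0.99919) / (0.059·(+0.70587)) = +4.1433 rad/s; magnitude 4.1433 rad/s.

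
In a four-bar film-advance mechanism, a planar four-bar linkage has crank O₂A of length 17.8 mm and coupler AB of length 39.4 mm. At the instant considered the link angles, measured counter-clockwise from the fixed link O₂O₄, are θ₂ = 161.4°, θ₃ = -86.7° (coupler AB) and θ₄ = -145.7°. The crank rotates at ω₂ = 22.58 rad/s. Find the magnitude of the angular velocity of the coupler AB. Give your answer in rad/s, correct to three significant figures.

ω₂ = 22.58 rad/s
Differentiating the loop-closure r₂e^{iθ₂}+r₃e^{iθ₃}=r₁+r₄e^{iθ₄} gives r₂ω₂e^{iθ₂}+r₃ω₃e^{iθ₃}=r₄ω₄e^{iθ₄}.
Eliminating the other unknown: ω₃ = r₂ω₂ sin(θ₄−θ₂) / [r₃ sin(θ₃−θ₄)].
Numerator sine = +0.79758; denominator sine = +0.85717.
Result = 0.0178·22.58·(+0.79758) / (0.0394·(+0.85717)) = +9.492 rad/s; magnitude 9.492 rad/s.

9.49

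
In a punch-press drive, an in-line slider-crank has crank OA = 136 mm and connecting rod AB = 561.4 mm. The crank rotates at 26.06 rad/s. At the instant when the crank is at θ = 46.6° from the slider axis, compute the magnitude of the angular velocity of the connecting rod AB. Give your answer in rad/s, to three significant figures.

4.41

ω = 26.06 rad/s
The rod makes angle φ with the slider axis where L sinφ = r sinθ; differentiating, L cosφ·φ̇ = r ω cosθ.
L cosφ = √(L² − r² sin²θ) = 0.55264 m.
|ω_rod| = r ω |cosθ| / √(L² − r² sin²θ) = 0.136·26.06·0.68709/0.55264 = 4.4064 rad/s.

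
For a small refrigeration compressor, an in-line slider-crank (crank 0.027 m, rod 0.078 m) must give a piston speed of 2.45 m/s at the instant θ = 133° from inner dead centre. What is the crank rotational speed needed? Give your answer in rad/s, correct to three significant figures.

For an in-line slider-crank, |v_piston| = rω|sinθ|·[1 + r cosθ/√(L² − r² sin²θ)].
With r = 0.027 m, L = 0.078 m, θ = 133°: the bracketed kinematic factor |dx/dθ| = 0.014928 m.
ω = v/|dx/dθ| = 2.45/0.014928 = 164.12 rad/s.

164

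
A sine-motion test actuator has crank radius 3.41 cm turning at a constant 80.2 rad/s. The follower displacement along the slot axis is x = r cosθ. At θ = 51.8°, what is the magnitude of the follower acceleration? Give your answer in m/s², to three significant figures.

ω = 80.2 rad/s
x = r cosθ ⇒ ẍ = −rω² cosθ (ω constant).
|a| = rω²|cosθ| = 0.0341·(80.2)²·|cos 51.8°| = 135.64 m/s².

136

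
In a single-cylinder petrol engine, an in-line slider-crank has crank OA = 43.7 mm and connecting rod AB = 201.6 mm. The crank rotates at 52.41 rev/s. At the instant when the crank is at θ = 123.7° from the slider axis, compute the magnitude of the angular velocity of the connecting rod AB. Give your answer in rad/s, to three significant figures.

ω = 329.3 rad/s (converted from 52.41 rev/s).
The rod makes angle φ with the slider axis where L sinφ = r sinθ; differentiating, L cosφ·φ̇ = r ω cosθ.
L cosφ = √(L² − r² sin²θ) = 0.19829 m.
|ω_rod| = r ω |cosθ| / √(L² − r² sin²θ) = 0.0437·329.3·0.55484/0.19829 = 40.266 rad/s.

40.3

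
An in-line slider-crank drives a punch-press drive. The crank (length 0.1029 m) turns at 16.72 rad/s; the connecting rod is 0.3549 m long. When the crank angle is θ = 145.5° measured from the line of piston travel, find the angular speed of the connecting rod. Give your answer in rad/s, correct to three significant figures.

4.05

ω = 16.72 rad/s
The rod makes angle φ with the slider axis where L sinφ = r sinθ; differentiating, L cosφ·φ̇ = r ω cosθ.
L cosφ = √(L² − r² sin²θ) = 0.35008 m.
|ω_rod| = r ω |cosθ| / √(L² − r² sin²θ) = 0.1029·16.72·0.82413/0.35008 = 4.0502 rad/s.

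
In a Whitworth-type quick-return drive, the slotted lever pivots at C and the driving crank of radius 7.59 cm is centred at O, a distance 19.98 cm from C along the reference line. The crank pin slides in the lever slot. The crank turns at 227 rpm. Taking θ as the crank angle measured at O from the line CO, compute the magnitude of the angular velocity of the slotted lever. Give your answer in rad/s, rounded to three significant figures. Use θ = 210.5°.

8.88

ω = 23.77 rad/s (from 227 rpm).
Crank pin A relative to C: A = (d + r cosθ, r sinθ); lever angle φ = atan2(r sinθ, d + r cosθ).
Differentiating tanφ: φ̇ = rω(d cosθ + r)/(d² + r² + 2dr cosθ).
d² + r² + 2dr cosθ = |CA|² = 0.0195479 m²;  d cosθ + r = -0.096254 m.
|ω_lever| = |0.0759·23.77·-0.096254| / 0.0195479 = 8.8841 rad/s.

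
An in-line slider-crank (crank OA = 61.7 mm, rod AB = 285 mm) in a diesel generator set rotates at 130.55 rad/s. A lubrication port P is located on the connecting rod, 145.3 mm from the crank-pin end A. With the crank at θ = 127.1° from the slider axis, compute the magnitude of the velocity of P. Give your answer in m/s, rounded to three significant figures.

6.45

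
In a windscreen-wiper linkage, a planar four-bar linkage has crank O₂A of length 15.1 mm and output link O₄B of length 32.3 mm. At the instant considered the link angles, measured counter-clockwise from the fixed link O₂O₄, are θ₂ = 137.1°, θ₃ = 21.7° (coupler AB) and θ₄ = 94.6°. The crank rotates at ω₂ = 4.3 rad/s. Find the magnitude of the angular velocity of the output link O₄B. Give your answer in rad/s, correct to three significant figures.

ω₂ = 4.3 rad/s
Differentiating the loop-closure r₂e^{iθ₂}+r₃e^{iθ₃}=r₁+r₄e^{iθ₄} gives r₂ω₂e^{iθ₂}+r₃ω₃e^{iθ₃}=r₄ω₄e^{iθ₄}.
Eliminating the other unknown: ω₄ = r₂ω₂ sin(θ₂−θ₃) / [r₄ sin(θ₄−θ₃)].
Numerator sine = +0.90334; denominator sine = +0.95579.
Result = 0.0151·4.3·(+0.90334) / (0.0323·(+0.95579)) = +1.8999 rad/s; magnitude 1.8999 rad/s.

1.90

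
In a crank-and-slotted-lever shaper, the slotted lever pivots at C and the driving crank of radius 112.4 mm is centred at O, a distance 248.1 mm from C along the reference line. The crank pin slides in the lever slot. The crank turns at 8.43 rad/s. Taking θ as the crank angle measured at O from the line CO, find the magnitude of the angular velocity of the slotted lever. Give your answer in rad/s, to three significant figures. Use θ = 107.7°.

ω = 8.43 rad/s
Crank pin A relative to C: A = (d + r cosθ, r sinθ); lever angle φ = atan2(r sinθ, d + r cosθ).
Differentiating tanφ: φ̇ = rω(d cosθ + r)/(d² + r² + 2dr cosθ).
d² + r² + 2dr cosθ = |CA|² = 0.0572306 m²;  d cosθ + r = +0.036969 m.
|ω_lever| = |0.1124·8.43·+0.036969| / 0.0572306 = 0.61208 rad/s.

0.612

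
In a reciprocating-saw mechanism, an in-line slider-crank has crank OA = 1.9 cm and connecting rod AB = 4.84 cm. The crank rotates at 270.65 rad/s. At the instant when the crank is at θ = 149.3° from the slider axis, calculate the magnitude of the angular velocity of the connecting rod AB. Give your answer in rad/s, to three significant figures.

93.2

ω = 270.6 rad/s
The rod makes angle φ with the slider axis where L sinφ = r sinθ; differentiating, L cosφ·φ̇ = r ω cosθ.
L cosφ = √(L² − r² sin²θ) = 0.047418 m.
|ω_rod| = r ω |cosθ| / √(L² − r² sin²θ) = 0.019·270.6·0.85985/0.047418 = 93.249 rad/s.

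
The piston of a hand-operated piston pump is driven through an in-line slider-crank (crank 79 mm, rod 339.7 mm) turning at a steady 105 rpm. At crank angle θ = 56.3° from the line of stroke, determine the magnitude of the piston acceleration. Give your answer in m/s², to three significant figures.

4.46

ω = 2π·105/60 = 11 rad/s
x(θ) = r cosθ + √(L² − r² sin²θ); with ω constant, a = ω²·d²x/dθ².
d²x/dθ² = −r cosθ − r²(cos2θ)/√u − r⁴ sin²2θ/(4u^{3/2}),  u = L² − r² sin²θ = 0.111076 m².
Substituting r = 0.079 m, L = 0.3397 m, θ = 56.3°: d²x/dθ² = -0.036861 m.
a = ω²·d²x/dθ² = (11)²·(-0.036861) = -4.4565 m/s²;  |a| = 4.4565 m/s².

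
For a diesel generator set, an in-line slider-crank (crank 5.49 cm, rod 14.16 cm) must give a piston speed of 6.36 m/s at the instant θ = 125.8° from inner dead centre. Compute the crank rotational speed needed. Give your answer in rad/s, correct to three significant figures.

188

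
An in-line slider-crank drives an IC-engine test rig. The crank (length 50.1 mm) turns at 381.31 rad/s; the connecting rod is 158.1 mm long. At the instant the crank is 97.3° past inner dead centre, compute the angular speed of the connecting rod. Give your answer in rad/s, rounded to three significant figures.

ω = 381.3 rad/s
The rod makes angle φ with the slider axis where L sinφ = r sinθ; differentiating, L cosφ·φ̇ = r ω cosθ.
L cosφ = √(L² − r² sin²θ) = 0.15009 m.
|ω_rod| = r ω |cosθ| / √(L² − r² sin²θ) = 0.0501·381.3·0.12706/0.15009 = 16.173 rad/s.

16.2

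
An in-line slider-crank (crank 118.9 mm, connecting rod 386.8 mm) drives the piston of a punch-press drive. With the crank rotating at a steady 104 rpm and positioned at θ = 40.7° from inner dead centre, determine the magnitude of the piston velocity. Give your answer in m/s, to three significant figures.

1.05

ω = 2π·104/60 = 10.89 rad/s
For an in-line slider-crank, x = r cosθ + √(L² − r² sin²θ), so v = −rω sinθ·[1 + r cosθ/√(L² − r² sin²θ)].
With r = 0.1189 m, L = 0.3868 m, θ = 40.7°: √(L² − r² sin²θ) = 0.37895 m.
v = −0.1189·10.89·0.65210·[1 + 0.1189·0.75813/0.37895] = -1.0453 m/s.
|v| = 1.0453 m/s.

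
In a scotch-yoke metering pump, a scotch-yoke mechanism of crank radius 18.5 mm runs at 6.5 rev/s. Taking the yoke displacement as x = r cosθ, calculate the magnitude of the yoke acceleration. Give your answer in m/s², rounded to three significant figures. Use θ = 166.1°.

30.0

ω = 40.84 rad/s (from 6.5 rev/s).
x = r cosθ ⇒ ẍ = −rω² cosθ (ω constant).
|a| = rω²|cosθ| = 0.0185·(40.84)²·|cos 166.1°| = 29.954 m/s².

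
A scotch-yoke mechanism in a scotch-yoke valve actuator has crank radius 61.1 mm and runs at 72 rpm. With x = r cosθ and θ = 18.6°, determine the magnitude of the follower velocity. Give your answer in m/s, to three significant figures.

0.147

ω = 7.54 rad/s (from 72 rpm).
x = r cosθ ⇒ ẋ = −rω sinθ.
|v| = rω|sinθ| = 0.0611·7.54·|sin 18.6°| = 0.14694 m/s.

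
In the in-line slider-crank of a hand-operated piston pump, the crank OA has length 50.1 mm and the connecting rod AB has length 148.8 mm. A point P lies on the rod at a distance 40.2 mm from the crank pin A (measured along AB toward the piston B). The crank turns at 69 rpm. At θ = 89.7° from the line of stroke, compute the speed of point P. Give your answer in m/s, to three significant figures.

ω = 7.226 rad/s.  Crank-pin speed |V_A| = rω = 0.36201 m/s, perpendicular to OA.
Rod angle: sinφ = −(r/L) sinθ ⇒ φ = -19.675°; ω_rod = −rω cosθ/√(L²−r²sin²θ) = -0.013528 rad/s.
V_P = V_A + ω_rod × AP, with AP = 0.0402 m along the rod.
Components: V_Px = −rω sinθ − a·ω_rod·sinφ = -0.36218 m/s;  V_Py = rω cosθ + a·ω_rod·cosφ = +0.0013834 m/s.
|V_P| = √(V_Px² + V_Py²) = 0.36219 m/s.

0.362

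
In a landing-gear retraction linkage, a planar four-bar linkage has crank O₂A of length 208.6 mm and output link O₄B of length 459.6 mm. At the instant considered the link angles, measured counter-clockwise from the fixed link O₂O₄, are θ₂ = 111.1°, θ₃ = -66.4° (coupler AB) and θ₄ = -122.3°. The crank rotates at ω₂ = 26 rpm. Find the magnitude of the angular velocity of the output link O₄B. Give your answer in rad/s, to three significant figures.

ω₂ = 2.723 rad/s (from 26 rpm).
Differentiating the loop-closure r₂e^{iθ₂}+r₃e^{iθ₃}=r₁+r₄e^{iθ₄} gives r₂ω₂e^{iθ₂}+r₃ω₃e^{iθ₃}=r₄ω₄e^{iθ₄}.
Eliminating the other unknown: ω₄ = r₂ω₂ sin(θ₂−θ₃) / [r₄ sin(θ₄−θ₃)].
Numerator sine = +0.04362; denominator sine = -0.82806.
Result = 0.2086·2.723·(+0.04362) / (0.4596·(-0.82806)) = -0.065096 rad/s; magnitude 0.065096 rad/s.

0.0651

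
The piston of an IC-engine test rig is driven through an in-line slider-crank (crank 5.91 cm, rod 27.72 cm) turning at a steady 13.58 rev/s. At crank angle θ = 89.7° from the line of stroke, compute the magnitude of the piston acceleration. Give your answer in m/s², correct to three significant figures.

ω = 2π·13.6 = 85.33 rad/s
x(θ) = r cosθ + √(L² − r² sin²θ); with ω constant, a = ω²·d²x/dθ².
d²x/dθ² = −r cosθ − r²(cos2θ)/√u − r⁴ sin²2θ/(4u^{3/2}),  u = L² − r² sin²θ = 0.0733471 m².
Substituting r = 0.0591 m, L = 0.2772 m, θ = 89.7°: d²x/dθ² = +0.012587 m.
a = ω²·d²x/dθ² = (85.33)²·(+0.012587) = +91.637 m/s²;  |a| = 91.637 m/s².

91.6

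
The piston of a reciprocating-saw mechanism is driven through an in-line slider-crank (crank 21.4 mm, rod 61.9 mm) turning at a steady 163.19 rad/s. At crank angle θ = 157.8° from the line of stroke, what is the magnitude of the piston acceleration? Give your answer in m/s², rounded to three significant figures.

383

ω = 163.2 rad/s
x(θ) = r cosθ + √(L² − r² sin²θ); with ω constant, a = ω²·d²x/dθ².
d²x/dθ² = −r cosθ − r²(cos2θ)/√u − r⁴ sin²2θ/(4u^{3/2}),  u = L² − r² sin²θ = 0.00376623 m².
Substituting r = 0.0214 m, L = 0.0619 m, θ = 157.8°: d²x/dθ² = +0.014371 m.
a = ω²·d²x/dθ² = (163.2)²·(+0.014371) = +382.71 m/s²;  |a| = 382.71 m/s².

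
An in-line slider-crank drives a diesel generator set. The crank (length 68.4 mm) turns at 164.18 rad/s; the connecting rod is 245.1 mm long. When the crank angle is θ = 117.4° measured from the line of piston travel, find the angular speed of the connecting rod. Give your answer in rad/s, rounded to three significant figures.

21.8

ω = 164.2 rad/s
The rod makes angle φ with the slider axis where L sinφ = r sinθ; differentiating, L cosφ·φ̇ = r ω cosθ.
L cosφ = √(L² − r² sin²θ) = 0.23746 m.
|ω_rod| = r ω |cosθ| / √(L² − r² sin²θ) = 0.0684·164.2·0.46020/0.23746 = 21.764 rad/s.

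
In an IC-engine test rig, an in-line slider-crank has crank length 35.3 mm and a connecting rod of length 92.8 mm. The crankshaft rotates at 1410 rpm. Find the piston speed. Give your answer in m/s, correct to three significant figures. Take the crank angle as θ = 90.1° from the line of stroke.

5.21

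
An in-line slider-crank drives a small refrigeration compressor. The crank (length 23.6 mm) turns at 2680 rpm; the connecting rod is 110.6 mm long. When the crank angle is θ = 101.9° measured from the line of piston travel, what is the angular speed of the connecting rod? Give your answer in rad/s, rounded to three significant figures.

ω = 280.6 rad/s (converted from 2680 rpm).
The rod makes angle φ with the slider axis where L sinφ = r sinθ; differentiating, L cosφ·φ̇ = r ω cosθ.
L cosφ = √(L² − r² sin²θ) = 0.10816 m.
|ω_rod| = r ω |cosθ| / √(L² − r² sin²θ) = 0.0236·280.6·0.20620/0.10816 = 12.627 rad/s.

12.6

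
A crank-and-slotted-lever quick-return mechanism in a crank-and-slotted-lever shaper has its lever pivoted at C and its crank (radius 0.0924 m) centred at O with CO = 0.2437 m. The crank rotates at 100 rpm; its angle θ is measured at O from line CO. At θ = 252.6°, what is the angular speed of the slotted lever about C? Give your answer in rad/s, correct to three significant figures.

0.347

ω = 10.47 rad/s (from 100 rpm).
Crank pin A relative to C: A = (d + r cosθ, r sinθ); lever angle φ = atan2(r sinθ, d + r cosθ).
Differentiating tanφ: φ̇ = rω(d cosθ + r)/(d² + r² + 2dr cosθ).
d² + r² + 2dr cosθ = |CA|² = 0.0544599 m²;  d cosθ + r = +0.019524 m.
|ω_lever| = |0.0924·10.47·+0.019524| / 0.0544599 = 0.34689 rad/s.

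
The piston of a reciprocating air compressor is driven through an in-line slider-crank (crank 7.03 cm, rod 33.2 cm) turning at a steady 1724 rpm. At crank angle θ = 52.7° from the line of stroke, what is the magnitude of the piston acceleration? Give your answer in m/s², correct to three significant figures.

1260

ω = 2π·1724/60 = 180.5 rad/s
x(θ) = r cosθ + √(L² − r² sin²θ); with ω constant, a = ω²·d²x/dθ².
d²x/dθ² = −r cosθ − r²(cos2θ)/√u − r⁴ sin²2θ/(4u^{3/2}),  u = L² − r² sin²θ = 0.107097 m².
Substituting r = 0.0703 m, L = 0.332 m, θ = 52.7°: d²x/dθ² = -0.038753 m.
a = ω²·d²x/dθ² = (180.5)²·(-0.038753) = -1263.1 m/s²;  |a| = 1263.1 m/s².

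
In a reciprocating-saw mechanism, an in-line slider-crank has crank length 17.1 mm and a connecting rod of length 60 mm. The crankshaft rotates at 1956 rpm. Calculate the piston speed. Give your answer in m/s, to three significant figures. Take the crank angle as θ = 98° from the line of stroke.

ω = 2π·1956/60 = 204.8 rad/s
For an in-line slider-crank, x = r cosθ + √(L² − r² sin²θ), so v = −rω sinθ·[1 + r cosθ/√(L² − r² sin²θ)].
With r = 0.0171 m, L = 0.06 m, θ = 98°: √(L² − r² sin²θ) = 0.057561 m.
v = −0.0171·204.8·0.99027·[1 + 0.0171·-0.13917/0.057561] = -3.3251 m/s.
|v| = 3.3251 m/s.

3.33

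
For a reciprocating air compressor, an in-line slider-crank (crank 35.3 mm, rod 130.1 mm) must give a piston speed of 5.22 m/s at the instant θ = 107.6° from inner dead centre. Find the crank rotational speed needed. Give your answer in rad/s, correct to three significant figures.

170

For an in-line slider-crank, |v_piston| = rω|sinθ|·[1 + r cosθ/√(L² − r² sin²θ)].
With r = 0.0353 m, L = 0.1301 m, θ = 107.6°: the bracketed kinematic factor |dx/dθ| = 0.03079 m.
ω = v/|dx/dθ| = 5.22/0.03079 = 169.54 rad/s.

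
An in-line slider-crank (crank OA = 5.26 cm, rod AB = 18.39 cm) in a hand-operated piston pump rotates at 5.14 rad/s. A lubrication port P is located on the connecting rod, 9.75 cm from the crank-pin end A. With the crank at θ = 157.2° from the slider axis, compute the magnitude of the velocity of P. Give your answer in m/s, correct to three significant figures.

ω = 5.14 rad/s.  Crank-pin speed |V_A| = rω = 0.27036 m/s, perpendicular to OA.
Rod angle: sinφ = −(r/L) sinθ ⇒ φ = -6.364°; ω_rod = −rω cosθ/√(L²−r²sin²θ) = +1.3637 rad/s.
V_P = V_A + ω_rod × AP, with AP = 0.0975 m along the rod.
Components: V_Px = −rω sinθ − a·ω_rod·sinφ = -0.090033 m/s;  V_Py = rω cosθ + a·ω_rod·cosφ = -0.1171 m/s.
|V_P| = √(V_Px² + V_Py²) = 0.14771 m/s.

0.148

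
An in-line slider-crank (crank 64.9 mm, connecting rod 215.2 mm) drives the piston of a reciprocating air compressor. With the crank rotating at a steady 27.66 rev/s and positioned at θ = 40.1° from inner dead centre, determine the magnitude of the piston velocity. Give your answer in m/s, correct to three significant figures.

ω = 2π·27.7 = 173.8 rad/s
For an in-line slider-crank, x = r cosθ + √(L² − r² sin²θ), so v = −rω sinθ·[1 + r cosθ/√(L² − r² sin²θ)].
With r = 0.0649 m, L = 0.2152 m, θ = 40.1°: √(L² − r² sin²θ) = 0.2111 m.
v = −0.0649·173.8·0.64412·[1 + 0.0649·0.76492/0.2111] = -8.9737 m/s.
|v| = 8.9737 m/s.

8.97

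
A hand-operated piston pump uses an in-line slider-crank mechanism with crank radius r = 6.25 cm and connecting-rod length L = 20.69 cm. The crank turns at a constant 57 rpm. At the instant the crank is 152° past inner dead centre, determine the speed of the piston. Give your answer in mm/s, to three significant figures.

ω = 2π·57/60 = 5.969 rad/s
For an in-line slider-crank, x = r cosθ + √(L² − r² sin²θ), so v = −rω sinθ·[1 + r cosθ/√(L² − r² sin²θ)].
With r = 0.0625 m, L = 0.2069 m, θ = 152°: √(L² − r² sin²θ) = 0.20481 m.
v = −0.0625·5.969·0.46947·[1 + 0.0625·-0.88295/0.20481] = -0.12795 m/s.
|v| = 0.12795 m/s = 127.95 mm/s.

128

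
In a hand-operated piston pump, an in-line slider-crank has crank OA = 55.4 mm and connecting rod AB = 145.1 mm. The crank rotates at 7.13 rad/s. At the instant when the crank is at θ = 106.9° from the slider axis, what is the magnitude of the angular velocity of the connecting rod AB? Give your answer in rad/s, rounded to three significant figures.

0.850

ω = 7.13 rad/s
The rod makes angle φ with the slider axis where L sinφ = r sinθ; differentiating, L cosφ·φ̇ = r ω cosθ.
L cosφ = √(L² − r² sin²θ) = 0.13507 m.
|ω_rod| = r ω |cosθ| / √(L² − r² sin²θ) = 0.0554·7.13·0.29070/0.13507 = 0.85013 rad/s.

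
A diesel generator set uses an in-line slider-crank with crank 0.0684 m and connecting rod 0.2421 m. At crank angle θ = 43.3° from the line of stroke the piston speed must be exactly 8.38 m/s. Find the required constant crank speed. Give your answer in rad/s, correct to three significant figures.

For an in-line slider-crank, |v_piston| = rω|sinθ|·[1 + r cosθ/√(L² − r² sin²θ)].
With r = 0.0684 m, L = 0.2421 m, θ = 43.3°: the bracketed kinematic factor |dx/dθ| = 0.056742 m.
ω = v/|dx/dθ| = 8.38/0.056742 = 147.69 rad/s.

148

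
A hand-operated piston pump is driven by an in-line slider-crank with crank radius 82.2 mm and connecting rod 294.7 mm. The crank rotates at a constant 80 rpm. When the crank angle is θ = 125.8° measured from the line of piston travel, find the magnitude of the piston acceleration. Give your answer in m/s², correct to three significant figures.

3.87

ω = 2π·80/60 = 8.378 rad/s
x(θ) = r cosθ + √(L² − r² sin²θ); with ω constant, a = ω²·d²x/dθ².
d²x/dθ² = −r cosθ − r²(cos2θ)/√u − r⁴ sin²2θ/(4u^{3/2}),  u = L² − r² sin²θ = 0.0824033 m².
Substituting r = 0.0822 m, L = 0.2947 m, θ = 125.8°: d²x/dθ² = +0.055079 m.
a = ω²·d²x/dθ² = (8.378)²·(+0.055079) = +3.8656 m/s²;  |a| = 3.8656 m/s².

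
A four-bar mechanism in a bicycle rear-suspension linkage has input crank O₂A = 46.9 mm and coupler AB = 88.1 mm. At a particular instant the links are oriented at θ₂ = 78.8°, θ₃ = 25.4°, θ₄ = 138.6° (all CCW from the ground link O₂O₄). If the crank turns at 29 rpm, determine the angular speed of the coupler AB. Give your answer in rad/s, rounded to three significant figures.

ω₂ = 3.037 rad/s (from 29 rpm).
Differentiating the loop-closure r₂e^{iθ₂}+r₃e^{iθ₃}=r₁+r₄e^{iθ₄} gives r₂ω₂e^{iθ₂}+r₃ω₃e^{iθ₃}=r₄ω₄e^{iθ₄}.
Eliminating the other unknown: ω₃ = r₂ω₂ sin(θ₄−θ₂) / [r₃ sin(θ₃−θ₄)].
Numerator sine = +0.86427; denominator sine = -0.91914.
Result = 0.0469·3.037·(+0.86427) / (0.0881·(-0.91914)) = -1.5202 rad/s; magnitude 1.5202 rad/s.

1.52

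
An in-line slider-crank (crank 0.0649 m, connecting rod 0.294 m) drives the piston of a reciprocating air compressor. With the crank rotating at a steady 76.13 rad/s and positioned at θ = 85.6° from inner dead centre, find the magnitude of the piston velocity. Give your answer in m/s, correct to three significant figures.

ω = 76.13 rad/s
For an in-line slider-crank, x = r cosθ + √(L² − r² sin²θ), so v = −rω sinθ·[1 + r cosθ/√(L² − r² sin²θ)].
With r = 0.0649 m, L = 0.294 m, θ = 85.6°: √(L² − r² sin²θ) = 0.28679 m.
v = −0.0649·76.13·0.99705·[1 + 0.0649·0.07672/0.28679] = -5.0118 m/s.
|v| = 5.0118 m/s.

5.01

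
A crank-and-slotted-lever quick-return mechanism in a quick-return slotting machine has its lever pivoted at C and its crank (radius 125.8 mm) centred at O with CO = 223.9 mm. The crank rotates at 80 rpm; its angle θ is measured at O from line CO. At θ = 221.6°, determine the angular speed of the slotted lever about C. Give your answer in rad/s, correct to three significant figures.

ω = 8.378 rad/s (from 80 rpm).
Crank pin A relative to C: A = (d + r cosθ, r sinθ); lever angle φ = atan2(r sinθ, d + r cosθ).
Differentiating tanφ: φ̇ = rω(d cosθ + r)/(d² + r² + 2dr cosθ).
d² + r² + 2dr cosθ = |CA|² = 0.023831 m²;  d cosθ + r = -0.041632 m.
|ω_lever| = |0.1258·8.378·-0.041632| / 0.023831 = 1.8411 rad/s.

1.84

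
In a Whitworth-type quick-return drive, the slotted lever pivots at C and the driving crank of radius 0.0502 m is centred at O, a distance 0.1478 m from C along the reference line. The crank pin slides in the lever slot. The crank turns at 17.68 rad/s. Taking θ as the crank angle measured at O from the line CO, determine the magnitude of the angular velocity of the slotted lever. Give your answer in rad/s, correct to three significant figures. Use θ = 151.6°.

6.26

ω = 17.68 rad/s
Crank pin A relative to C: A = (d + r cosθ, r sinθ); lever angle φ = atan2(r sinθ, d + r cosθ).
Differentiating tanφ: φ̇ = rω(d cosθ + r)/(d² + r² + 2dr cosθ).
d² + r² + 2dr cosθ = |CA|² = 0.0113117 m²;  d cosθ + r = -0.079812 m.
|ω_lever| = |0.0502·17.68·-0.079812| / 0.0113117 = 6.2622 rad/s.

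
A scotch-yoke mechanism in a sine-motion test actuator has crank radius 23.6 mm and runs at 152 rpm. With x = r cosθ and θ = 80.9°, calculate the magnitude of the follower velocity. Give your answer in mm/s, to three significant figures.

371

ω = 15.92 rad/s (from 152 rpm).
x = r cosθ ⇒ ẋ = −rω sinθ.
|v| = rω|sinθ| = 0.0236·15.92·|sin 80.9°| = 0.37092 m/s = 370.92 mm/s.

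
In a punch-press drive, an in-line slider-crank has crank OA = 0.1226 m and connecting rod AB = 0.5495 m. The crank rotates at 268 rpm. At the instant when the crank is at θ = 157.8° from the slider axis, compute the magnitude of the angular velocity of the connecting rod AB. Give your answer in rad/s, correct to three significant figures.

ω = 28.06 rad/s (converted from 268 rpm).
The rod makes angle φ with the slider axis where L sinφ = r sinθ; differentiating, L cosφ·φ̇ = r ω cosθ.
L cosφ = √(L² − r² sin²θ) = 0.54754 m.
|ω_rod| = r ω |cosθ| / √(L² − r² sin²θ) = 0.1226·28.06·0.92587/0.54754 = 5.8182 rad/s.

5.82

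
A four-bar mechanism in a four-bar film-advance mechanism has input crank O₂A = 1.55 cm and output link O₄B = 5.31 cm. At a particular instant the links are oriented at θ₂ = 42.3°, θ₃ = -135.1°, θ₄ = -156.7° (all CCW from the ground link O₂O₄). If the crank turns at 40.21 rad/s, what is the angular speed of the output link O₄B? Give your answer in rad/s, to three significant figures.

1.45

ω₂ = 40.21 rad/s
Differentiating the loop-closure r₂e^{iθ₂}+r₃e^{iθ₃}=r₁+r₄e^{iθ₄} gives r₂ω₂e^{iθ₂}+r₃ω₃e^{iθ₃}=r₄ω₄e^{iθ₄}.
Eliminating the other unknown: ω₄ = r₂ω₂ sin(θ₂−θ₃) / [r₄ sin(θ₄−θ₃)].
Numerator sine = +0.04536; denominator sine = -0.36812.
Result = 0.0155·40.21·(+0.04536) / (0.0531·(-0.36812)) = -1.4464 rad/s; magnitude 1.4464 rad/s.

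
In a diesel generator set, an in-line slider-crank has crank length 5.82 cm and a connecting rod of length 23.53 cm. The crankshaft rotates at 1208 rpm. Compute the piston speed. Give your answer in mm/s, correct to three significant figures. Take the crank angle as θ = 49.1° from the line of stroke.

6480

ω = 2π·1208/60 = 126.5 rad/s
For an in-line slider-crank, x = r cosθ + √(L² − r² sin²θ), so v = −rω sinθ·[1 + r cosθ/√(L² − r² sin²θ)].
With r = 0.0582 m, L = 0.2353 m, θ = 49.1°: √(L² − r² sin²θ) = 0.23115 m.
v = −0.0582·126.5·0.75585·[1 + 0.0582·0.65474/0.23115] = -6.4823 m/s.
|v| = 6.4823 m/s = 6482.3 mm/s.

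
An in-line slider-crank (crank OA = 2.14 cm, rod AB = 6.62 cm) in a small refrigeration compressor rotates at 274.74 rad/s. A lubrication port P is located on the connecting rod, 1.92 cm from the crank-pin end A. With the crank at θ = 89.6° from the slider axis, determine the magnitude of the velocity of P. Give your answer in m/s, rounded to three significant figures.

5.88

ω = 274.7 rad/s.  Crank-pin speed |V_A| = rω = 5.8794 m/s, perpendicular to OA.
Rod angle: sinφ = −(r/L) sinθ ⇒ φ = -18.860°; ω_rod = −rω cosθ/√(L²−r²sin²θ) = -0.65521 rad/s.
V_P = V_A + ω_rod × AP, with AP = 0.0192 m along the rod.
Components: V_Px = −rω sinθ − a·ω_rod·sinφ = -5.8834 m/s;  V_Py = rω cosθ + a·ω_rod·cosφ = +0.029141 m/s.
|V_P| = √(V_Px² + V_Py²) = 5.8834 m/s.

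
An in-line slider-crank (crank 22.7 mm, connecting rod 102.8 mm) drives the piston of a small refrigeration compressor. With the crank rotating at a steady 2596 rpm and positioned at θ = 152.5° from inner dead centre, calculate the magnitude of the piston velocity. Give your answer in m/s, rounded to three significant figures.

ω = 2π·2596/60 = 271.9 rad/s
For an in-line slider-crank, x = r cosθ + √(L² − r² sin²θ), so v = −rω sinθ·[1 + r cosθ/√(L² − r² sin²θ)].
With r = 0.0227 m, L = 0.1028 m, θ = 152.5°: √(L² − r² sin²θ) = 0.10226 m.
v = −0.0227·271.9·0.46175·[1 + 0.0227·-0.88701/0.10226] = -2.2884 m/s.
|v| = 2.2884 m/s.

2.29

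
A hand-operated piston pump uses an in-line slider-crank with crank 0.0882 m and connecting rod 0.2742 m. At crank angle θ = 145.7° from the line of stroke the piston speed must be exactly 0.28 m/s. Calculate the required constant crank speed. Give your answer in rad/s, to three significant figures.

7.72

For an in-line slider-crank, |v_piston| = rω|sinθ|·[1 + r cosθ/√(L² − r² sin²θ)].
With r = 0.0882 m, L = 0.2742 m, θ = 145.7°: the bracketed kinematic factor |dx/dθ| = 0.036273 m.
ω = v/|dx/dθ| = 0.28/0.036273 = 7.7192 rad/s.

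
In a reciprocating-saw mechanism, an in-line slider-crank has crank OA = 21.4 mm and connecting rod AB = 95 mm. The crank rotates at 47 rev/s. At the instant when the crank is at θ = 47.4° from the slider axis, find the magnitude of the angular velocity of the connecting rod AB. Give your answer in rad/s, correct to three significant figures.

45.7

ω = 295.3 rad/s (converted from 47 rev/s).
The rod makes angle φ with the slider axis where L sinφ = r sinθ; differentiating, L cosφ·φ̇ = r ω cosθ.
L cosφ = √(L² − r² sin²θ) = 0.093685 m.
|ω_rod| = r ω |cosθ| / √(L² − r² sin²θ) = 0.0214·295.3·0.67688/0.093685 = 45.659 rad/s.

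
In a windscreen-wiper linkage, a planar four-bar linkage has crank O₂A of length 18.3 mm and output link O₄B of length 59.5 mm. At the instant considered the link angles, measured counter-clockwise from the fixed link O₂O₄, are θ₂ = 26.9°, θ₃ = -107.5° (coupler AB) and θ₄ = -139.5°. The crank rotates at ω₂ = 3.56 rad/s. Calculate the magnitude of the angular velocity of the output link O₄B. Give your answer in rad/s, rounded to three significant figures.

1.48

ω₂ = 3.56 rad/s
Differentiating the loop-closure r₂e^{iθ₂}+r₃e^{iθ₃}=r₁+r₄e^{iθ₄} gives r₂ω₂e^{iθ₂}+r₃ω₃e^{iθ₃}=r₄ω₄e^{iθ₄}.
Eliminating the other unknown: ω₄ = r₂ω₂ sin(θ₂−θ₃) / [r₄ sin(θ₄−θ₃)].
Numerator sine = +0.71447; denominator sine = -0.52992.
Result = 0.0183·3.56·(+0.71447) / (0.0595·(-0.52992)) = -1.4763 rad/s; magnitude 1.4763 rad/s.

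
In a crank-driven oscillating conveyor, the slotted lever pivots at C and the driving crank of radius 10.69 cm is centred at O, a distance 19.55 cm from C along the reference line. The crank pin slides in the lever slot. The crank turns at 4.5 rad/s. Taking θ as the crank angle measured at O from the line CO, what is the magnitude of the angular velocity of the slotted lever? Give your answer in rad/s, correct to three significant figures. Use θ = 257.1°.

0.755

ω = 4.5 rad/s
Crank pin A relative to C: A = (d + r cosθ, r sinθ); lever angle φ = atan2(r sinθ, d + r cosθ).
Differentiating tanφ: φ̇ = rω(d cosθ + r)/(d² + r² + 2dr cosθ).
d² + r² + 2dr cosθ = |CA|² = 0.0403165 m²;  d cosθ + r = +0.063255 m.
|ω_lever| = |0.1069·4.5·+0.063255| / 0.0403165 = 0.75474 rad/s.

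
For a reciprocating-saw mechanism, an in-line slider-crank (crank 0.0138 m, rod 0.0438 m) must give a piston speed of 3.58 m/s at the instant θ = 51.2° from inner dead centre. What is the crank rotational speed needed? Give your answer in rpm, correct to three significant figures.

2640

For an in-line slider-crank, |v_piston| = rω|sinθ|·[1 + r cosθ/√(L² − r² sin²θ)].
With r = 0.0138 m, L = 0.0438 m, θ = 51.2°: the bracketed kinematic factor |dx/dθ| = 0.012945 m.
ω = v/|dx/dθ| = 3.58/0.012945 = 276.55 rad/s.
N = 60ω/(2π) = 2640.9 rpm.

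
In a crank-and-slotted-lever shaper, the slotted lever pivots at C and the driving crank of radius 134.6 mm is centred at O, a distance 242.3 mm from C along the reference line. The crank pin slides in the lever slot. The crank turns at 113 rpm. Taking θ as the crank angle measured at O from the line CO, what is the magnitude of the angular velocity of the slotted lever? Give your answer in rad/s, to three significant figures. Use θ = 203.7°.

8.13

ω = 11.83 rad/s (from 113 rpm).
Crank pin A relative to C: A = (d + r cosθ, r sinθ); lever angle φ = atan2(r sinθ, d + r cosθ).
Differentiating tanφ: φ̇ = rω(d cosθ + r)/(d² + r² + 2dr cosθ).
d² + r² + 2dr cosθ = |CA|² = 0.0171004 m²;  d cosθ + r = -0.087265 m.
|ω_lever| = |0.1346·11.83·-0.087265| / 0.0171004 = 8.1281 rad/s.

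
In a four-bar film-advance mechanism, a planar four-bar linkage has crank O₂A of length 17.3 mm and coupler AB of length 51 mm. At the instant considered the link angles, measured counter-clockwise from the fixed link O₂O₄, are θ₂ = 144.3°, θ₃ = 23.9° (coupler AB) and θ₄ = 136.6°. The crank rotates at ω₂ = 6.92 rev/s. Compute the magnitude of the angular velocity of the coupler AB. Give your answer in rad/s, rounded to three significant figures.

ω₂ = 43.48 rad/s (from 6.92 rev/s).
Differentiating the loop-closure r₂e^{iθ₂}+r₃e^{iθ₃}=r₁+r₄e^{iθ₄} gives r₂ω₂e^{iθ₂}+r₃ω₃e^{iθ₃}=r₄ω₄e^{iθ₄}.
Eliminating the other unknown: ω₃ = r₂ω₂ sin(θ₄−θ₂) / [r₃ sin(θ₃−θ₄)].
Numerator sine = -0.13399; denominator sine = -0.92254.
Result = 0.0173·43.48·(-0.13399) / (0.051·(-0.92254)) = +2.1421 rad/s; magnitude 2.1421 rad/s.

2.14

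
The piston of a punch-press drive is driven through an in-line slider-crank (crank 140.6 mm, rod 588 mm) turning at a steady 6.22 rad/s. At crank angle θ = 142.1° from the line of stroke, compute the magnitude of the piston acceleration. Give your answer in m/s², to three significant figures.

3.95

ω = 6.22 rad/s
x(θ) = r cosθ + √(L² − r² sin²θ); with ω constant, a = ω²·d²x/dθ².
d²x/dθ² = −r cosθ − r²(cos2θ)/√u − r⁴ sin²2θ/(4u^{3/2}),  u = L² − r² sin²θ = 0.338284 m².
Substituting r = 0.1406 m, L = 0.588 m, θ = 142.1°: d²x/dθ² = +0.10214 m.
a = ω²·d²x/dθ² = (6.22)²·(+0.10214) = +3.9517 m/s²;  |a| = 3.9517 m/s².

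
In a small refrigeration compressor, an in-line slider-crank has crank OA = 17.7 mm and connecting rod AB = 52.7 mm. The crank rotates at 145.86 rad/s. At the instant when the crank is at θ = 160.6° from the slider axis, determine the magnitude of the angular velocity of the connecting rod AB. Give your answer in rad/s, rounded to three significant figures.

46.5

ω = 145.9 rad/s
The rod makes angle φ with the slider axis where L sinφ = r sinθ; differentiating, L cosφ·φ̇ = r ω cosθ.
L cosφ = √(L² − r² sin²θ) = 0.052371 m.
|ω_rod| = r ω |cosθ| / √(L² − r² sin²θ) = 0.0177·145.9·0.94322/0.052371 = 46.498 rad/s.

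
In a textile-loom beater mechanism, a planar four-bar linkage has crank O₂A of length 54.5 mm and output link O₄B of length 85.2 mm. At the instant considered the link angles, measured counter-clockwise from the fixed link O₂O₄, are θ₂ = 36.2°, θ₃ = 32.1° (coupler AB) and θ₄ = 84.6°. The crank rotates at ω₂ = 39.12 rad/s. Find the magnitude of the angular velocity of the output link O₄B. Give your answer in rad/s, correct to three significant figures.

2.26

ω₂ = 39.12 rad/s
Differentiating the loop-closure r₂e^{iθ₂}+r₃e^{iθ₃}=r₁+r₄e^{iθ₄} gives r₂ω₂e^{iθ₂}+r₃ω₃e^{iθ₃}=r₄ω₄e^{iθ₄}.
Eliminating the other unknown: ω₄ = r₂ω₂ sin(θ₂−θ₃) / [r₄ sin(θ₄−θ₃)].
Numerator sine = +0.07150; denominator sine = +0.79335.
Result = 0.0545·39.12·(+0.07150) / (0.0852·(+0.79335)) = +2.2552 rad/s; magnitude 2.2552 rad/s.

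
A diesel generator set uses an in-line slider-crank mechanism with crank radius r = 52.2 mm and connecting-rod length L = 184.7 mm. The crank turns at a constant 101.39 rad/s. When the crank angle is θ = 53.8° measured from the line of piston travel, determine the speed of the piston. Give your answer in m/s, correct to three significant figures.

5.00

ω = 101.4 rad/s
For an in-line slider-crank, x = r cosθ + √(L² − r² sin²θ), so v = −rω sinθ·[1 + r cosθ/√(L² − r² sin²θ)].
With r = 0.0522 m, L = 0.1847 m, θ = 53.8°: √(L² − r² sin²θ) = 0.17983 m.
v = −0.0522·101.4·0.80696·[1 + 0.0522·0.59061/0.17983] = -5.0031 m/s.
|v| = 5.0031 m/s.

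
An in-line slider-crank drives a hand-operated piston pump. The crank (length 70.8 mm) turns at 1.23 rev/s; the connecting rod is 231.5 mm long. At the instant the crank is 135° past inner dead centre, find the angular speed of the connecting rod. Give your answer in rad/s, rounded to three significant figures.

ω = 7.728 rad/s (converted from 1.23 rev/s).
The rod makes angle φ with the slider axis where L sinφ = r sinθ; differentiating, L cosφ·φ̇ = r ω cosθ.
L cosφ = √(L² − r² sin²θ) = 0.22602 m.
|ω_rod| = r ω |cosθ| / √(L² − r² sin²θ) = 0.0708·7.728·0.70711/0.22602 = 1.7118 rad/s.

1.71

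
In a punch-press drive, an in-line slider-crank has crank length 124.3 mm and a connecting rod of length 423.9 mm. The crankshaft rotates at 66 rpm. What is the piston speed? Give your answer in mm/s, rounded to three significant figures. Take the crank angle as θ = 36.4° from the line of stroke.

632

ω = 2π·66/60 = 6.912 rad/s
For an in-line slider-crank, x = r cosθ + √(L² − r² sin²θ), so v = −rω sinθ·[1 + r cosθ/√(L² − r² sin²θ)].
With r = 0.1243 m, L = 0.4239 m, θ = 36.4°: √(L² − r² sin²θ) = 0.41743 m.
v = −0.1243·6.912·0.59342·[1 + 0.1243·0.80489/0.41743] = -0.63199 m/s.
|v| = 0.63199 m/s = 631.99 mm/s.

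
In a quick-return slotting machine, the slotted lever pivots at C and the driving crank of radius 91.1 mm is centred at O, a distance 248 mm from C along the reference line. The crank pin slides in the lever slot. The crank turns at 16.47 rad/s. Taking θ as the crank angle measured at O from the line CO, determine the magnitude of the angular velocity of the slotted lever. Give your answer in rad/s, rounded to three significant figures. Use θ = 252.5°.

0.441

ω = 16.47 rad/s
Crank pin A relative to C: A = (d + r cosθ, r sinθ); lever angle φ = atan2(r sinθ, d + r cosθ).
Differentiating tanφ: φ̇ = rω(d cosθ + r)/(d² + r² + 2dr cosθ).
d² + r² + 2dr cosθ = |CA|² = 0.0562156 m²;  d cosθ + r = +0.016525 m.
|ω_lever| = |0.0911·16.47·+0.016525| / 0.0562156 = 0.44106 rad/s.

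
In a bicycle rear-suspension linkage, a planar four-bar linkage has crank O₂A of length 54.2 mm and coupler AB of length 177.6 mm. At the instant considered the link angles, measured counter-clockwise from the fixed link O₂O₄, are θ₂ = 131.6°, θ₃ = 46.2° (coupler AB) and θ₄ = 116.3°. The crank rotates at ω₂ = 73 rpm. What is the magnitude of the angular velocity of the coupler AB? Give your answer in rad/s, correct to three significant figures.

ω₂ = 7.645 rad/s (from 73 rpm).
Differentiating the loop-closure r₂e^{iθ₂}+r₃e^{iθ₃}=r₁+r₄e^{iθ₄} gives r₂ω₂e^{iθ₂}+r₃ω₃e^{iθ₃}=r₄ω₄e^{iθ₄}.
Eliminating the other unknown: ω₃ = r₂ω₂ sin(θ₄−θ₂) / [r₃ sin(θ₃−θ₄)].
Numerator sine = -0.26387; denominator sine = -0.94029.
Result = 0.0542·7.645·(-0.26387) / (0.1776·(-0.94029)) = +0.6547 rad/s; magnitude 0.6547 rad/s.

0.655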